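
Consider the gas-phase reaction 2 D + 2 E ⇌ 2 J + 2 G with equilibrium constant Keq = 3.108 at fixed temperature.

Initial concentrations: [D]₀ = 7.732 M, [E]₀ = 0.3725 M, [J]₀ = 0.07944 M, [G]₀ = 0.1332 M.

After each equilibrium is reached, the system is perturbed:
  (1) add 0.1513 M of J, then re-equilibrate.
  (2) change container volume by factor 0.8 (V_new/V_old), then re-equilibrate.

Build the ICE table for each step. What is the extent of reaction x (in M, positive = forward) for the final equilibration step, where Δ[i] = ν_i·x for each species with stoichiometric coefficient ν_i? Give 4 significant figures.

x = 0 M

Q₀ = 1.3497e-05 vs Keq = 3.108 ⇒ Q<K, forward
Step 1:
                   D          E          J          G
  I            7.732     0.3725    0.07944     0.1332
  C          -0.3561    -0.3561     0.3561     0.3561
  E            7.376    0.01639     0.4356     0.4893
  solve Keq expr → x = 0.1781; check Q = 3.108
Then add 0.1513 M of J.
Step 2:
                   D          E          J          G
  I            7.376    0.01639     0.5869     0.4893
  C         0.005246   0.005246  -0.005246  -0.005246
  E            7.381    0.02164     0.5816     0.4841
  solve Keq expr → x = -0.002623; check Q = 3.108
Then change container volume by factor 0.8 (V_new/V_old).
Step 3:
                   D          E          J          G
  I            9.226    0.02704      0.727     0.6051
  C                0          0          0          0
  E            9.226    0.02704      0.727     0.6051
  solve Keq expr → x = 0; check Q = 3.108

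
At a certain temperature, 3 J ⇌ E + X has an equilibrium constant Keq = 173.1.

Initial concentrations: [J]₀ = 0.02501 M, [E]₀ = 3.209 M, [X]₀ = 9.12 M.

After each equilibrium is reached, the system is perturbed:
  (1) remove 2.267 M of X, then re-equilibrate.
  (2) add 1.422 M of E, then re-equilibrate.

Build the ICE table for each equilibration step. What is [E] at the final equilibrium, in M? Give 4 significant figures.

Q₀ = 1.8708e+06 vs Keq = 173.1 ⇒ Q>K, reverse
Step 1:
                    J           E           X
  init        0.02501       3.209        9.12
  Δ            0.5145     -0.1715     -0.1715
  eq           0.5395       3.038       8.949
  solve Keq expr → x = -0.1715; check Q = 173.1
Then remove 2.267 M of X.
Step 2:
                    J           E           X
  init         0.5395       3.038       6.682
  Δ          -0.04879     0.01626     0.01626
  eq           0.4907       3.054       6.698
  solve Keq expr → x = 0.01626; check Q = 173.1
Then add 1.422 M of E.
Step 3:
                    J           E           X
  init         0.4907       4.476       6.698
  Δ           0.06519    -0.02173    -0.02173
  eq           0.5559       4.454       6.676
  solve Keq expr → x = -0.02173; check Q = 173.1

[E]_eq = 4.454 M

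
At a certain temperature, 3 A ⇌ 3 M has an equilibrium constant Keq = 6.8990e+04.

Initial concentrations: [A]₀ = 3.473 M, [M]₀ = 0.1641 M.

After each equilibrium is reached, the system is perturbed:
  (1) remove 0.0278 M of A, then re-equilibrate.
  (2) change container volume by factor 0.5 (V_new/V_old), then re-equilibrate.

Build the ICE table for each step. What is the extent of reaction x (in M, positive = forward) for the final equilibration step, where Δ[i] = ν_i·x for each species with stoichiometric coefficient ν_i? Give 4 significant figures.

x = 0 M

Q₀ = 1.0549e-04 vs Keq = 6.8990e+04 ⇒ Q<K, forward
Step 1:
                    A           M
  Initial       3.473      0.1641
  Change       -3.386       3.386
  Equil       0.08657       3.551
  solve Keq expr → x = 1.129; check Q = 6.8990e+04
Then remove 0.0278 M of A.
Step 2:
                    A           M
  Initial     0.05877       3.551
  Change      0.02714    -0.02714
  Equil       0.08591       3.523
  solve Keq expr → x = -0.009046; check Q = 6.8990e+04
Then change container volume by factor 0.5 (V_new/V_old).
Step 3:
                    A           M
  Initial      0.1718       7.047
  Change            0           0
  Equil        0.1718       7.047
  solve Keq expr → x = 0; check Q = 6.8990e+04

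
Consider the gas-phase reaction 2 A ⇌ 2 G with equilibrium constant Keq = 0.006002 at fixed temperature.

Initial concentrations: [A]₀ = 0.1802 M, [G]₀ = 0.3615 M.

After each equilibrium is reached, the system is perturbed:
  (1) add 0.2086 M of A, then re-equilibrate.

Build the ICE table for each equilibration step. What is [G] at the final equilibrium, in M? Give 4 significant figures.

[G]_eq = 0.05395 M

Q₀ = 4.024 vs Keq = 0.006002 ⇒ Q>K, reverse
Step 1:
                   A          G
  Initial     0.1802     0.3615
  Change      0.3226    -0.3226
  Equil       0.5028    0.03895
  solve Keq expr → x = -0.1613; check Q = 0.006002
Then add 0.2086 M of A.
Step 2:
                   A          G
  Initial     0.7114    0.03895
  Change      -0.015      0.015
  Equil       0.6964    0.05395
  solve Keq expr → x = 0.007499; check Q = 0.006002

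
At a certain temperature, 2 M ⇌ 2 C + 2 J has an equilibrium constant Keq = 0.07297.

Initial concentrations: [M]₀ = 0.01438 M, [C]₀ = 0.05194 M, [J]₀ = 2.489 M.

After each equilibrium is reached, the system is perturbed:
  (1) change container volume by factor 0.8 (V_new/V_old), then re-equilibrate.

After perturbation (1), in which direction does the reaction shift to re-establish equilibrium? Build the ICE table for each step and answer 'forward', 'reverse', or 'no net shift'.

Q₀ = 80.82 vs Keq = 0.07297 ⇒ Q>K, reverse
Step 1:
                  M         C         J
  I         0.01438   0.05194     2.489
  C         0.04534  -0.04534  -0.04534
  E         0.05972  0.006601     2.444
  solve Keq expr → x = -0.02267; check Q = 0.07297
Then change container volume by factor 0.8 (V_new/V_old).
Step 2:
                  M         C         J
  I         0.07465  0.008252     3.055
  C        0.001513 -0.001513 -0.001513
  E         0.07616  0.006739     3.053
  solve Keq expr → x = -7.5660e-04; check Q = 0.07297

Direction: reverse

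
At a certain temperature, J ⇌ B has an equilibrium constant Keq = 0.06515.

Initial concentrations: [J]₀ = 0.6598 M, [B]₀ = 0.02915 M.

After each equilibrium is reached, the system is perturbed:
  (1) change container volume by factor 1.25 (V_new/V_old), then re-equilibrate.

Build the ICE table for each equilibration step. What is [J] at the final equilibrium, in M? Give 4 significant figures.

[J]_eq = 0.5174 M

Q₀ = 0.04418 vs Keq = 0.06515 ⇒ Q<K, forward
Step 1:
                    J           B
  Initial      0.6598     0.02915
  Change     -0.01299     0.01299
  Equil        0.6468     0.04214
  solve Keq expr → x = 0.01299; check Q = 0.06515
Then change container volume by factor 1.25 (V_new/V_old).
Step 2:
                    J           B
  Initial      0.5174     0.03371
  Change            0           0
  Equil        0.5174     0.03371
  solve Keq expr → x = 0; check Q = 0.06515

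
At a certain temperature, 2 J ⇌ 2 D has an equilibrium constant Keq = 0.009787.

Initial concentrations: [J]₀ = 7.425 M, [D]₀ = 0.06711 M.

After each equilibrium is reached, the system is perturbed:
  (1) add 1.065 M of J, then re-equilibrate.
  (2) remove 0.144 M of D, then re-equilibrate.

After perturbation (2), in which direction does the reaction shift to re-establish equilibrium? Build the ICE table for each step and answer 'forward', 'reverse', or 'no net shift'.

Q₀ = 8.1692e-05 vs Keq = 0.009787 ⇒ Q<K, forward
Step 1:
                  J         D
  init        7.425   0.06711
  Δ         -0.6074    0.6074
  eq          6.818    0.6745
  solve Keq expr → x = 0.3037; check Q = 0.009787
Then add 1.065 M of J.
Step 2:
                  J         D
  init        7.883    0.6745
  Δ        -0.09587   0.09587
  eq          7.787    0.7703
  solve Keq expr → x = 0.04794; check Q = 0.009787
Then remove 0.144 M of D.
Step 3:
                  J         D
  init        7.787    0.6263
  Δ          -0.131     0.131
  eq          7.656    0.7574
  solve Keq expr → x = 0.06552; check Q = 0.009787

Direction: forward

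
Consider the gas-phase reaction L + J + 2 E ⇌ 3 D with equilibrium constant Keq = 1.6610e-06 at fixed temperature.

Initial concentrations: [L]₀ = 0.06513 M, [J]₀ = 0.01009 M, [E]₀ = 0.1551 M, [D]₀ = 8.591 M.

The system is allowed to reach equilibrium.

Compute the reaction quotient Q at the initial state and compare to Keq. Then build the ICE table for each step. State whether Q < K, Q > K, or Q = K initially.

Q₀ = 4.0108e+07; Q > K (proceeds reverse)

Q₀ = 4.0108e+07 vs Keq = 1.6610e-06 ⇒ Q>K, reverse
Step 1:
                  L         J         E         D
  I         0.06513   0.01009    0.1551     8.591
  C           2.838     2.838     5.676    -8.513
  E           2.903     2.848     5.831   0.07758
  solve Keq expr → x = -2.838; check Q = 1.6610e-06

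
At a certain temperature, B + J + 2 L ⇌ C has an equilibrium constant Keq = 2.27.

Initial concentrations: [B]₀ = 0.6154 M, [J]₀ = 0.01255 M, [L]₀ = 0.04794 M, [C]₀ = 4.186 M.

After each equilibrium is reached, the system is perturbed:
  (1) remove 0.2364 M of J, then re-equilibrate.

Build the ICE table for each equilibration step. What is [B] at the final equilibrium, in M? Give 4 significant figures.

Q₀ = 2.3583e+05 vs Keq = 2.27 ⇒ Q>K, reverse
Step 1:
                    B           J           L           C
  I            0.6154     0.01255     0.04794       4.186
  C             0.654       0.654       1.308      -0.654
  E             1.269      0.6666       1.356       3.532
  solve Keq expr → x = -0.654; check Q = 2.27
Then remove 0.2364 M of J.
Step 2:
                    B           J           L           C
  I             1.269      0.4302       1.356       3.532
  C           0.07298     0.07298       0.146    -0.07298
  E             1.342      0.5032       1.502       3.459
  solve Keq expr → x = -0.07298; check Q = 2.27

[B]_eq = 1.342 M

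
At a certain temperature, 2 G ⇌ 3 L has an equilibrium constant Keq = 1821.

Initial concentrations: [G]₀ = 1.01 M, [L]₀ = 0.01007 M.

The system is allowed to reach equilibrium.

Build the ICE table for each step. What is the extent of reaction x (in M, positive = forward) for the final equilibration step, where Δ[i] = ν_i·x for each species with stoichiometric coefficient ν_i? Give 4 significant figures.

x = 0.4843 M

Q₀ = 1.0010e-06 vs Keq = 1821 ⇒ Q<K, forward
Step 1:
                  G         L
  I            1.01   0.01007
  C         -0.9685     1.453
  E         0.04146     1.463
  solve Keq expr → x = 0.4843; check Q = 1821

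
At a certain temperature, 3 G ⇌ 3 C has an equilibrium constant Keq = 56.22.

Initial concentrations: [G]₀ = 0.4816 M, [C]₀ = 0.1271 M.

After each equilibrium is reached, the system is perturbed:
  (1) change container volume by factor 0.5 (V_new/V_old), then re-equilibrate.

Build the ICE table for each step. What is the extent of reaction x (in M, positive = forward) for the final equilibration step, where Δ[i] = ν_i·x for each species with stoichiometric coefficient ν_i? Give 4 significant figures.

Q₀ = 0.01838 vs Keq = 56.22 ⇒ Q<K, forward
Step 1:
                  G         C
  init       0.4816    0.1271
  Δ         -0.3556    0.3556
  eq          0.126    0.4827
  solve Keq expr → x = 0.1185; check Q = 56.22
Then change container volume by factor 0.5 (V_new/V_old).
Step 2:
                  G         C
  init        0.252    0.9654
  Δ               0         0
  eq          0.252    0.9654
  solve Keq expr → x = 0; check Q = 56.22

x = 0 M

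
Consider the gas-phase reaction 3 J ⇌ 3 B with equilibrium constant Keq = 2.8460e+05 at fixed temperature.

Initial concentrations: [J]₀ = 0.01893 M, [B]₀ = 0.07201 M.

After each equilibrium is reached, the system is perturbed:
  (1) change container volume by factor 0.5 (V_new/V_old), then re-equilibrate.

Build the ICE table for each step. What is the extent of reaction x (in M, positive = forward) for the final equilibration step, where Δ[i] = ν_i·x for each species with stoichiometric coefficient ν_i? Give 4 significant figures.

Q₀ = 55.05 vs Keq = 2.8460e+05 ⇒ Q<K, forward
Step 1:
                   J          B
  I          0.01893    0.07201
  C         -0.01757    0.01757
  E         0.001362    0.08958
  solve Keq expr → x = 0.005856; check Q = 2.8460e+05
Then change container volume by factor 0.5 (V_new/V_old).
Step 2:
                   J          B
  I         0.002724     0.1792
  C                0          0
  E         0.002724     0.1792
  solve Keq expr → x = 0; check Q = 2.8460e+05

x = 0 M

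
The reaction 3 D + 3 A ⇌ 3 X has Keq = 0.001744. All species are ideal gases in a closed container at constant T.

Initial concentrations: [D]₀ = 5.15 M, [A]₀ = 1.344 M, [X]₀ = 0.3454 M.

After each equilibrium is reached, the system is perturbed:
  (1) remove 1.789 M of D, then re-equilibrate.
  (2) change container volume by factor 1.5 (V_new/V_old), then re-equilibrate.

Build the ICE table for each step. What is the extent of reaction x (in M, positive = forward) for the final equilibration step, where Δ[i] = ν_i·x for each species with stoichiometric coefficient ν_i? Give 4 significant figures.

Q₀ = 1.2426e-04 vs Keq = 0.001744 ⇒ Q<K, forward
Step 1:
                  D         A         X
  I            5.15     1.344    0.3454
  C          -0.279    -0.279     0.279
  E           4.871     1.065    0.6244
  solve Keq expr → x = 0.09301; check Q = 0.001744
Then remove 1.789 M of D.
Step 2:
                  D         A         X
  I           3.082     1.065    0.6244
  C          0.1511    0.1511   -0.1511
  E           3.233     1.216    0.4733
  solve Keq expr → x = -0.05038; check Q = 0.001744
Then change container volume by factor 1.5 (V_new/V_old).
Step 3:
                  D         A         X
  I           2.155    0.8107    0.3155
  C         0.07698   0.07698  -0.07698
  E           2.232    0.8877    0.2385
  solve Keq expr → x = -0.02566; check Q = 0.001744

x = -0.02566 M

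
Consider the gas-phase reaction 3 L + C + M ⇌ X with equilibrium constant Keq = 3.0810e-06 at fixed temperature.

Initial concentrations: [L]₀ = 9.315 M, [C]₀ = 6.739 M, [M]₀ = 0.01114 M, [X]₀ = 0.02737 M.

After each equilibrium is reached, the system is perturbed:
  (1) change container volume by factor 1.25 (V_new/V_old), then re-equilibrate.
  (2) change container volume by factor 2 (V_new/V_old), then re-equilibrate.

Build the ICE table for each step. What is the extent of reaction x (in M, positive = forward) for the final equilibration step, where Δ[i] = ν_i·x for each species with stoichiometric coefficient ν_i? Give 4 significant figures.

Q₀ = 4.5107e-04 vs Keq = 3.0810e-06 ⇒ Q>K, reverse
Step 1:
                    L           C           M           X
  I             9.315       6.739     0.01114     0.02737
  C           0.08015     0.02672     0.02672    -0.02672
  E             9.395       6.766     0.03786  6.5440e-04
  solve Keq expr → x = -0.02672; check Q = 3.0810e-06
Then change container volume by factor 1.25 (V_new/V_old).
Step 2:
                    L           C           M           X
  I             7.516       5.413     0.03028  5.2352e-04
  C        9.2047e-04  3.0682e-04  3.0682e-04 -3.0682e-04
  E             7.517       5.413     0.03059  2.1670e-04
  solve Keq expr → x = -3.0682e-04; check Q = 3.0810e-06
Then change container volume by factor 2 (V_new/V_old).
Step 3:
                    L           C           M           X
  I             3.759       2.706      0.0153  1.0835e-04
  C        3.0459e-04  1.0153e-04  1.0153e-04 -1.0153e-04
  E             3.759       2.707      0.0154  6.8187e-06
  solve Keq expr → x = -1.0153e-04; check Q = 3.0810e-06

x = -1.0153e-04 M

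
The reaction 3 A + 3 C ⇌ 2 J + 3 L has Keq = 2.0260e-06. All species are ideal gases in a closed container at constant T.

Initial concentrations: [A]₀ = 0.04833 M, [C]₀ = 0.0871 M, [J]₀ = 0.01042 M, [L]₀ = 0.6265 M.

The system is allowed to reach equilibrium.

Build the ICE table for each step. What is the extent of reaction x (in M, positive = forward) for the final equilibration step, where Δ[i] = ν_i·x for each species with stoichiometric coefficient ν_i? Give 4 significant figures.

Q₀ = 357.9 vs Keq = 2.0260e-06 ⇒ Q>K, reverse
Step 1:
                   A          C          J          L
  init       0.04833     0.0871    0.01042     0.6265
  Δ          0.01563    0.01563   -0.01042   -0.01563
  eq         0.06396     0.1027 1.5877e-06     0.6109
  solve Keq expr → x = -0.005209; check Q = 2.0260e-06

x = -0.005209 M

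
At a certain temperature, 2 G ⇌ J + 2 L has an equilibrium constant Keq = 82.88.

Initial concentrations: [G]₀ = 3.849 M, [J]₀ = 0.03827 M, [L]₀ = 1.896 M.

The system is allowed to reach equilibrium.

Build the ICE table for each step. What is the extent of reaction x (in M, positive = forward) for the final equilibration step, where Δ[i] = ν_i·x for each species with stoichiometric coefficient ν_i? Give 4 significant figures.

x = 1.573 M

Q₀ = 0.009286 vs Keq = 82.88 ⇒ Q<K, forward
Step 1:
                    G           J           L
  I             3.849     0.03827       1.896
  C            -3.146       1.573       3.146
  E             0.703       1.611       5.042
  solve Keq expr → x = 1.573; check Q = 82.88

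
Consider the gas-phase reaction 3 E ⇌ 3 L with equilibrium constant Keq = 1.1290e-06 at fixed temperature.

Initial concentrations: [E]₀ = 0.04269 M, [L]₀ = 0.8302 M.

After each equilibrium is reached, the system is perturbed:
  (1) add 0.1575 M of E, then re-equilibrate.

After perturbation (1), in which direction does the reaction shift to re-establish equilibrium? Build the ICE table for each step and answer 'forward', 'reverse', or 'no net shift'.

Direction: forward

Q₀ = 7355 vs Keq = 1.1290e-06 ⇒ Q>K, reverse
Step 1:
                   E          L
  init       0.04269     0.8302
  Δ           0.8212    -0.8212
  eq          0.8639   0.008996
  solve Keq expr → x = -0.2737; check Q = 1.1290e-06
Then add 0.1575 M of E.
Step 2:
                   E          L
  init         1.021   0.008996
  Δ        -0.001623   0.001623
  eq            1.02    0.01062
  solve Keq expr → x = 5.4103e-04; check Q = 1.1290e-06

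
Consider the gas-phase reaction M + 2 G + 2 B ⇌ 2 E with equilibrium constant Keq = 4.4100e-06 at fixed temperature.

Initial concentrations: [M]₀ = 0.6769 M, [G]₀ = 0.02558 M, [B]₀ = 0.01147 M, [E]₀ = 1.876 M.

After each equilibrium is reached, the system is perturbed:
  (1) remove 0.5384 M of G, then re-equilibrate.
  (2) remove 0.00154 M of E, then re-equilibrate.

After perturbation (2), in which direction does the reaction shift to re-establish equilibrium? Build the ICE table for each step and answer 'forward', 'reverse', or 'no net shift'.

Q₀ = 6.0397e+07 vs Keq = 4.4100e-06 ⇒ Q>K, reverse
Step 1:
                  M         G         B         E
  init       0.6769   0.02558   0.01147     1.876
  Δ          0.9333     1.867     1.867    -1.867
  eq           1.61     1.892     1.878  0.009469
  solve Keq expr → x = -0.9333; check Q = 4.4100e-06
Then remove 0.5384 M of G.
Step 2:
                  M         G         B         E
  init         1.61     1.354     1.878  0.009469
  Δ        0.001334  0.002669  0.002669 -0.002669
  eq          1.611     1.356     1.881    0.0068
  solve Keq expr → x = -0.001334; check Q = 4.4100e-06
Then remove 0.00154 M of E.
Step 3:
                  M         G         B         E
  init        1.611     1.356     1.881   0.00526
  Δ       -7.6262e-04 -0.001525 -0.001525  0.001525
  eq          1.611     1.355     1.879  0.006786
  solve Keq expr → x = 7.6262e-04; check Q = 4.4100e-06

Direction: forward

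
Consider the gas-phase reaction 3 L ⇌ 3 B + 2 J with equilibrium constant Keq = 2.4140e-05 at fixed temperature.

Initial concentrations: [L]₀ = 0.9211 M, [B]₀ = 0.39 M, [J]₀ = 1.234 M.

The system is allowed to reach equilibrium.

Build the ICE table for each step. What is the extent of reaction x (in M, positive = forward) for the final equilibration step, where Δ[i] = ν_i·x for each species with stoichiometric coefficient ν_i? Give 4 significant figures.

Q₀ = 0.1156 vs Keq = 2.4140e-05 ⇒ Q>K, reverse
Step 1:
                   L          B          J
  init        0.9211       0.39      1.234
  Δ           0.3531    -0.3531    -0.2354
  eq           1.274    0.03686     0.9986
  solve Keq expr → x = -0.1177; check Q = 2.4140e-05

x = -0.1177 M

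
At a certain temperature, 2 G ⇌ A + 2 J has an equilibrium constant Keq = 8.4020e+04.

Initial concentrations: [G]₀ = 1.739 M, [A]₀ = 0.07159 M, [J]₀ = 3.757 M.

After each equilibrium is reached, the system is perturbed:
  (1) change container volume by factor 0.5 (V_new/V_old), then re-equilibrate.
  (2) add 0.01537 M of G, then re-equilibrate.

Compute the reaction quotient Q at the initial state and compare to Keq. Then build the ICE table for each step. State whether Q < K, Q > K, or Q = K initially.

Q₀ = 0.3341 vs Keq = 8.4020e+04 ⇒ Q<K, forward
Step 1:
                   G          A          J
  Initial      1.739    0.07159      3.757
  Change      -1.721     0.8604      1.721
  Equil      0.01824      0.932      5.478
  solve Keq expr → x = 0.8604; check Q = 8.4020e+04
Then change container volume by factor 0.5 (V_new/V_old).
Step 2:
                   G          A          J
  Initial    0.03649      1.864      10.96
  Change     0.01494   -0.00747   -0.01494
  Equil      0.05143      1.856      10.94
  solve Keq expr → x = -0.00747; check Q = 8.4020e+04
Then add 0.01537 M of G.
Step 3:
                   G          A          J
  Initial     0.0668      1.856      10.94
  Change    -0.01519   0.007597    0.01519
  Equil       0.0516      1.864      10.96
  solve Keq expr → x = 0.007597; check Q = 8.4020e+04

Q₀ = 0.3341; Q < K (proceeds forward)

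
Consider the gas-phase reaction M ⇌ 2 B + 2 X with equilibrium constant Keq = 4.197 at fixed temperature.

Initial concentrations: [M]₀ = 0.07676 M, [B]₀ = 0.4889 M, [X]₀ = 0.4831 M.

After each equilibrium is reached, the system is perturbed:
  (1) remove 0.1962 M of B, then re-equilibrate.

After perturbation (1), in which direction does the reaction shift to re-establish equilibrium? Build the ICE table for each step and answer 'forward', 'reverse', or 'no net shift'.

Q₀ = 0.7267 vs Keq = 4.197 ⇒ Q<K, forward
Step 1:
                    M           B           X
  I           0.07676      0.4889      0.4831
  C          -0.04903     0.09807     0.09807
  E           0.02773       0.587      0.5812
  solve Keq expr → x = 0.04903; check Q = 4.197
Then remove 0.1962 M of B.
Step 2:
                    M           B           X
  I           0.02773      0.3908      0.5812
  C          -0.01257     0.02515     0.02515
  E           0.01515      0.4159      0.6063
  solve Keq expr → x = 0.01257; check Q = 4.197

Direction: forward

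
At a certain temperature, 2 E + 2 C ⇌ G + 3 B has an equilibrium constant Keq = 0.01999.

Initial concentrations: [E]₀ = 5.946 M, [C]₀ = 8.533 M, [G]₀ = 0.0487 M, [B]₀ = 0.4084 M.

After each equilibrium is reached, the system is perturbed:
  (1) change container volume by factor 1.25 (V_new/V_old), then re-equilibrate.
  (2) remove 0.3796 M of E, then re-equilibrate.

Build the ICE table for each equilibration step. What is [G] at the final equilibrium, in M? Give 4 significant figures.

[G]_eq = 0.6439 M

Q₀ = 1.2886e-06 vs Keq = 0.01999 ⇒ Q<K, forward
Step 1:
                    E           C           G           B
  init          5.946       8.533      0.0487      0.4084
  Δ            -1.588      -1.588       0.794       2.382
  eq            4.358       6.945      0.8427        2.79
  solve Keq expr → x = 0.794; check Q = 0.01999
Then change container volume by factor 1.25 (V_new/V_old).
Step 2:
                    E           C           G           B
  init          3.486       5.556      0.6742       2.232
  Δ                 0           0           0           0
  eq            3.486       5.556      0.6742       2.232
  solve Keq expr → x = 0; check Q = 0.01999
Then remove 0.3796 M of E.
Step 3:
                    E           C           G           B
  init          3.107       5.556      0.6742       2.232
  Δ           0.06048     0.06048    -0.03024    -0.09072
  eq            3.167       5.616      0.6439       2.142
  solve Keq expr → x = -0.03024; check Q = 0.01999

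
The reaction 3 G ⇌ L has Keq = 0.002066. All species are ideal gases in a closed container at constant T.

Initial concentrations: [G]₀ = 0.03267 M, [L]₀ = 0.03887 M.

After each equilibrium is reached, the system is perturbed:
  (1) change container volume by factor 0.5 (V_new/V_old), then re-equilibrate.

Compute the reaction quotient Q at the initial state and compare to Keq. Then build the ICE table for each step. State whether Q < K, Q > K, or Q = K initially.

Q₀ = 1115; Q > K (proceeds reverse)

Q₀ = 1115 vs Keq = 0.002066 ⇒ Q>K, reverse
Step 1:
                  G         L
  init      0.03267   0.03887
  Δ          0.1166  -0.03886
  eq         0.1493 6.8700e-06
  solve Keq expr → x = -0.03886; check Q = 0.002066
Then change container volume by factor 0.5 (V_new/V_old).
Step 2:
                  G         L
  init       0.2985 1.3740e-05
  Δ       -1.2346e-04 4.1152e-05
  eq         0.2984 5.4892e-05
  solve Keq expr → x = 4.1152e-05; check Q = 0.002066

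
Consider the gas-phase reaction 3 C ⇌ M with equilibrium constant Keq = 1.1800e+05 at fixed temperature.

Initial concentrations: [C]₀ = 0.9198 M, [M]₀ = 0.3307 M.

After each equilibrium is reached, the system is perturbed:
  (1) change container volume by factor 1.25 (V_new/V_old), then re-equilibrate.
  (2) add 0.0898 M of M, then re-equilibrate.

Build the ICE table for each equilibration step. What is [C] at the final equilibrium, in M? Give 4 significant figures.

Q₀ = 0.425 vs Keq = 1.1800e+05 ⇒ Q<K, forward
Step 1:
                  C         M
  I          0.9198    0.3307
  C         -0.9023    0.3008
  E         0.01749    0.6315
  solve Keq expr → x = 0.3008; check Q = 1.1800e+05
Then change container volume by factor 1.25 (V_new/V_old).
Step 2:
                  C         M
  I         0.01399    0.5052
  C        0.002236 -7.4549e-04
  E         0.01623    0.5044
  solve Keq expr → x = -7.4549e-04; check Q = 1.1800e+05
Then add 0.0898 M of M.
Step 3:
                  C         M
  I         0.01623    0.5942
  C       9.0807e-04 -3.0269e-04
  E         0.01714    0.5939
  solve Keq expr → x = -3.0269e-04; check Q = 1.1800e+05

[C]_eq = 0.01714 M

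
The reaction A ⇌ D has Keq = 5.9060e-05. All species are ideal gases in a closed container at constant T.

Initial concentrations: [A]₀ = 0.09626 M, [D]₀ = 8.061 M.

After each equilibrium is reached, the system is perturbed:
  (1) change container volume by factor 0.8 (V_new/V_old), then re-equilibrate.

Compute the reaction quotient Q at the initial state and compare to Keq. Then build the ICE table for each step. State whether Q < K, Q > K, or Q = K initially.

Q₀ = 83.74; Q > K (proceeds reverse)

Q₀ = 83.74 vs Keq = 5.9060e-05 ⇒ Q>K, reverse
Step 1:
                   A          D
  init       0.09626      8.061
  Δ            8.061     -8.061
  eq           8.157 4.8174e-04
  solve Keq expr → x = -8.061; check Q = 5.9060e-05
Then change container volume by factor 0.8 (V_new/V_old).
Step 2:
                   A          D
  init          10.2 6.0217e-04
  Δ                0          0
  eq            10.2 6.0217e-04
  solve Keq expr → x = 0; check Q = 5.9060e-05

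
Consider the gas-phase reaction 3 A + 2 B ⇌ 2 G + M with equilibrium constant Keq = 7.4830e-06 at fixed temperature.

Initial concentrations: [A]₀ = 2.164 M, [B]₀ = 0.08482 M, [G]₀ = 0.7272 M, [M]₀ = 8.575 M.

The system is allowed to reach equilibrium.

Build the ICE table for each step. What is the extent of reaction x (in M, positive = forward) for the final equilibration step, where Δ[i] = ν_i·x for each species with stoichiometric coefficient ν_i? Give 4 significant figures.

x = -0.3613 M

Q₀ = 62.2 vs Keq = 7.4830e-06 ⇒ Q>K, reverse
Step 1:
                   A          B          G          M
  init         2.164    0.08482     0.7272      8.575
  Δ            1.084     0.7227    -0.7227    -0.3613
  eq           3.248     0.8075   0.004512      8.214
  solve Keq expr → x = -0.3613; check Q = 7.4830e-06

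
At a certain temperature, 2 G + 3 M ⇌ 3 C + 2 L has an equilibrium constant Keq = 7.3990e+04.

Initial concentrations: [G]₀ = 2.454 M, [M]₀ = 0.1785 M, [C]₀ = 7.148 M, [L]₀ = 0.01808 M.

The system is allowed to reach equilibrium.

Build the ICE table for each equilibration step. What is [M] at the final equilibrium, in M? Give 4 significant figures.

[M]_eq = 0.02407 M

Q₀ = 3.486 vs Keq = 7.3990e+04 ⇒ Q<K, forward
Step 1:
                   G          M          C          L
  init         2.454     0.1785      7.148    0.01808
  Δ           -0.103    -0.1544     0.1544      0.103
  eq           2.351    0.02407      7.302      0.121
  solve Keq expr → x = 0.05148; check Q = 7.3990e+04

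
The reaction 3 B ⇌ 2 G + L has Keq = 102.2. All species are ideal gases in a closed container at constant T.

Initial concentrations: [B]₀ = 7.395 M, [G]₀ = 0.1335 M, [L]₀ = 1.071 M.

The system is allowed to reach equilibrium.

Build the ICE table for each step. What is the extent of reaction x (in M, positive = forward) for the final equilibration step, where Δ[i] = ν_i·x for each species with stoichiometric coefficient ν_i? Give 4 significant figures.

Q₀ = 4.7200e-05 vs Keq = 102.2 ⇒ Q<K, forward
Step 1:
                  B         G         L
  Initial     7.395    0.1335     1.071
  Change     -6.533     4.355     2.178
  Equil       0.862     4.489     3.249
  solve Keq expr → x = 2.178; check Q = 102.2

x = 2.178 M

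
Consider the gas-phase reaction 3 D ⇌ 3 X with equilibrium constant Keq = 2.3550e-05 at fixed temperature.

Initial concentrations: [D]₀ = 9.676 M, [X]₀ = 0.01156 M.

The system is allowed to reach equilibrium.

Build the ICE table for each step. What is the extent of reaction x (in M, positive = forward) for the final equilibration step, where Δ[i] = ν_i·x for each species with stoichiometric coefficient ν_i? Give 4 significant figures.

x = 0.08613 M

Q₀ = 1.7052e-09 vs Keq = 2.3550e-05 ⇒ Q<K, forward
Step 1:
                   D          X
  Initial      9.676    0.01156
  Change     -0.2584     0.2584
  Equil        9.418     0.2699
  solve Keq expr → x = 0.08613; check Q = 2.3550e-05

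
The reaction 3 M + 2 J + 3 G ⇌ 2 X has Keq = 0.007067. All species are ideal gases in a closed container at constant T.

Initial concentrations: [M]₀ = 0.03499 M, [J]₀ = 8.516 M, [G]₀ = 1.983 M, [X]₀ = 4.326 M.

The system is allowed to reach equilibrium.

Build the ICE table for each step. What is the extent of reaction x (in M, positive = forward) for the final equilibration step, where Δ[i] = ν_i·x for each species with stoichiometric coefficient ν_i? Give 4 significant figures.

x = -0.3134 M

Q₀ = 772.5 vs Keq = 0.007067 ⇒ Q>K, reverse
Step 1:
                    M           J           G           X
  Initial     0.03499       8.516       1.983       4.326
  Change       0.9402      0.6268      0.9402     -0.6268
  Equil        0.9752       9.143       2.923       3.699
  solve Keq expr → x = -0.3134; check Q = 0.007067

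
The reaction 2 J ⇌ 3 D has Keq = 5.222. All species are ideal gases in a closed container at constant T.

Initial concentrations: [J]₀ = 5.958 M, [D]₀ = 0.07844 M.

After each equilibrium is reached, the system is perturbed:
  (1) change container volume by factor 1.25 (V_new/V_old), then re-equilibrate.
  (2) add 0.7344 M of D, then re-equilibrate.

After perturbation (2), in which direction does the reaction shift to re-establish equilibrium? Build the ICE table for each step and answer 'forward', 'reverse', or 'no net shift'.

Q₀ = 1.3596e-05 vs Keq = 5.222 ⇒ Q<K, forward
Step 1:
                    J           D
  init          5.958     0.07844
  Δ            -2.561       3.842
  eq            3.397        3.92
  solve Keq expr → x = 1.281; check Q = 5.222
Then change container volume by factor 1.25 (V_new/V_old).
Step 2:
                    J           D
  init          2.717       3.136
  Δ           -0.1037      0.1556
  eq            2.614       3.292
  solve Keq expr → x = 0.05187; check Q = 5.222
Then add 0.7344 M of D.
Step 3:
                    J           D
  init          2.614       4.026
  Δ            0.3161     -0.4741
  eq             2.93       3.552
  solve Keq expr → x = -0.158; check Q = 5.222

Direction: reverse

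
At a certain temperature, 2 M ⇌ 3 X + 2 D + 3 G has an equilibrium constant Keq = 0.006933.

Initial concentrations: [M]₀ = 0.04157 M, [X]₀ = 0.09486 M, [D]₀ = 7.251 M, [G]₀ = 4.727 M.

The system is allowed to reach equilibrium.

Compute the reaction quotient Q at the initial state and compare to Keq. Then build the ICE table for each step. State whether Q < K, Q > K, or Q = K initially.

Q₀ = 2743 vs Keq = 0.006933 ⇒ Q>K, reverse
Step 1:
                  M         X         D         G
  Initial   0.04157   0.09486     7.251     4.727
  Change    0.06162  -0.09243  -0.06162  -0.09243
  Equil      0.1032   0.00243     7.189     4.635
  solve Keq expr → x = -0.03081; check Q = 0.006933

Q₀ = 2743; Q > K (proceeds reverse)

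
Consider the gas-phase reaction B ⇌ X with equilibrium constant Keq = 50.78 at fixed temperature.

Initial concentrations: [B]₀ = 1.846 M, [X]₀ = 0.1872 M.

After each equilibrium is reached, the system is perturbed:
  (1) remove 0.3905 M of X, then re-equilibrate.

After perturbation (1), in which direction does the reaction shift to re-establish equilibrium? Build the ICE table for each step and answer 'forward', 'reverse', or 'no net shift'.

Direction: forward

Q₀ = 0.1014 vs Keq = 50.78 ⇒ Q<K, forward
Step 1:
                   B          X
  Initial      1.846     0.1872
  Change      -1.807      1.807
  Equil      0.03927      1.994
  solve Keq expr → x = 1.807; check Q = 50.78
Then remove 0.3905 M of X.
Step 2:
                   B          X
  Initial    0.03927      1.603
  Change   -0.007542   0.007542
  Equil      0.03172      1.611
  solve Keq expr → x = 0.007542; check Q = 50.78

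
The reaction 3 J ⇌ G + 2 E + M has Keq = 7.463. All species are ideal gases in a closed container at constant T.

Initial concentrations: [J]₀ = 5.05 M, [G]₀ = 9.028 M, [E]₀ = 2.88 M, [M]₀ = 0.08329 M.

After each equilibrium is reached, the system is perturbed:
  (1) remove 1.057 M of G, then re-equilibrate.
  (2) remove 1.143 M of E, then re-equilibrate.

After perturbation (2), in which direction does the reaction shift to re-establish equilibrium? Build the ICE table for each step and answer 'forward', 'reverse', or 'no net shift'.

Direction: forward

Q₀ = 0.04843 vs Keq = 7.463 ⇒ Q<K, forward
Step 1:
                   J          G          E          M
  Initial       5.05      9.028       2.88    0.08329
  Change      -2.276     0.7586      1.517     0.7586
  Equil        2.774      9.787      4.397     0.8419
  solve Keq expr → x = 0.7586; check Q = 7.463
Then remove 1.057 M of G.
Step 2:
                   J          G          E          M
  Initial      2.774       8.73      4.397     0.8419
  Change    -0.06263    0.02088    0.04175    0.02088
  Equil        2.711      8.751      4.439     0.8628
  solve Keq expr → x = 0.02088; check Q = 7.463
Then remove 1.143 M of E.
Step 3:
                   J          G          E          M
  Initial      2.711      8.751      3.296     0.8628
  Change     -0.3024     0.1008     0.2016     0.1008
  Equil        2.409      8.851      3.498     0.9636
  solve Keq expr → x = 0.1008; check Q = 7.463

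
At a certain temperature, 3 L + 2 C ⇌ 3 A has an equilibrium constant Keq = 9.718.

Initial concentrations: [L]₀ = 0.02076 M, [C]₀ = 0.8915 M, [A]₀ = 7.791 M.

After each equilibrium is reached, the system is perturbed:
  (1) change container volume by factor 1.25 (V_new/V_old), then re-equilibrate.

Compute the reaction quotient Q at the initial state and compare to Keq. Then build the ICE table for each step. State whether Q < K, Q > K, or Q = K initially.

Q₀ = 6.6505e+07 vs Keq = 9.718 ⇒ Q>K, reverse
Step 1:
                    L           C           A
  I           0.02076      0.8915       7.791
  C             1.737       1.158      -1.737
  E             1.758        2.05       6.054
  solve Keq expr → x = -0.5791; check Q = 9.718
Then change container volume by factor 1.25 (V_new/V_old).
Step 2:
                    L           C           A
  I             1.406        1.64       4.843
  C            0.1289     0.08596     -0.1289
  E             1.535       1.726       4.714
  solve Keq expr → x = -0.04298; check Q = 9.718

Q₀ = 6.6505e+07; Q > K (proceeds reverse)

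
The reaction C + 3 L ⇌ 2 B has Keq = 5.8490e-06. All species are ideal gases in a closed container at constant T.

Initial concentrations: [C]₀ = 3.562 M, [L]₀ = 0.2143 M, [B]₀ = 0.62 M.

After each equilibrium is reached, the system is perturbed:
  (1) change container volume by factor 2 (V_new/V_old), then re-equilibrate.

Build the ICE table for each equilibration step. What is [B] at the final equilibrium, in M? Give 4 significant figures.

Q₀ = 10.97 vs Keq = 5.8490e-06 ⇒ Q>K, reverse
Step 1:
                  C         L         B
  I           3.562    0.2143      0.62
  C          0.3071    0.9214   -0.6142
  E           3.869     1.136  0.005757
  solve Keq expr → x = -0.3071; check Q = 5.8490e-06
Then change container volume by factor 2 (V_new/V_old).
Step 2:
                  C         L         B
  I           1.935    0.5678  0.002879
  C       7.1545e-04  0.002146 -0.001431
  E           1.935      0.57  0.001448
  solve Keq expr → x = -7.1545e-04; check Q = 5.8490e-06

[B]_eq = 0.001448 M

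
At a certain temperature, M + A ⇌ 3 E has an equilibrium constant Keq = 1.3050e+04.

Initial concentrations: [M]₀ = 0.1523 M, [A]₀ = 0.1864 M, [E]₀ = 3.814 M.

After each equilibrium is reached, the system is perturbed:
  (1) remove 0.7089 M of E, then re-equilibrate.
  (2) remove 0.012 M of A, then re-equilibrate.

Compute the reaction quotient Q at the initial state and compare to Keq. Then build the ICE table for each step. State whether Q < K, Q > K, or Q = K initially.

Q₀ = 1954 vs Keq = 1.3050e+04 ⇒ Q<K, forward
Step 1:
                  M         A         E
  Initial    0.1523    0.1864     3.814
  Change   -0.09475  -0.09475    0.2842
  Equil     0.05755   0.09165     4.098
  solve Keq expr → x = 0.09475; check Q = 1.3050e+04
Then remove 0.7089 M of E.
Step 2:
                  M         A         E
  Initial   0.05755   0.09165     3.389
  Change   -0.01625  -0.01625   0.04875
  Equil      0.0413    0.0754     3.438
  solve Keq expr → x = 0.01625; check Q = 1.3050e+04
Then remove 0.012 M of A.
Step 3:
                  M         A         E
  Initial    0.0413    0.0634     3.438
  Change   0.004234  0.004234   -0.0127
  Equil     0.04554   0.06764     3.425
  solve Keq expr → x = -0.004234; check Q = 1.3050e+04

Q₀ = 1954; Q < K (proceeds forward)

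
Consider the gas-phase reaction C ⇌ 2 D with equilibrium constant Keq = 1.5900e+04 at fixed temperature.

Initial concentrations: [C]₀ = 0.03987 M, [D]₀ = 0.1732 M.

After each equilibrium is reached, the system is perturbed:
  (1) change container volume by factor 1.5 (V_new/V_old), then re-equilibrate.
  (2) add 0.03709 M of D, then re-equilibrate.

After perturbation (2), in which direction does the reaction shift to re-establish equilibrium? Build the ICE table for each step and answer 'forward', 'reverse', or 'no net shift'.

Q₀ = 0.7524 vs Keq = 1.5900e+04 ⇒ Q<K, forward
Step 1:
                   C          D
  Initial    0.03987     0.1732
  Change    -0.03987    0.07973
  Equil   4.0236e-06     0.2529
  solve Keq expr → x = 0.03987; check Q = 1.5900e+04
Then change container volume by factor 1.5 (V_new/V_old).
Step 2:
                   C          D
  Initial 2.6824e-06     0.1686
  Change  -8.9409e-07 1.7882e-06
  Equil   1.7883e-06     0.1686
  solve Keq expr → x = 8.9409e-07; check Q = 1.5900e+04
Then add 0.03709 M of D.
Step 3:
                   C          D
  Initial 1.7883e-06     0.2057
  Change  8.7317e-07 -1.7463e-06
  Equil   2.6615e-06     0.2057
  solve Keq expr → x = -8.7317e-07; check Q = 1.5900e+04

Direction: reverse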